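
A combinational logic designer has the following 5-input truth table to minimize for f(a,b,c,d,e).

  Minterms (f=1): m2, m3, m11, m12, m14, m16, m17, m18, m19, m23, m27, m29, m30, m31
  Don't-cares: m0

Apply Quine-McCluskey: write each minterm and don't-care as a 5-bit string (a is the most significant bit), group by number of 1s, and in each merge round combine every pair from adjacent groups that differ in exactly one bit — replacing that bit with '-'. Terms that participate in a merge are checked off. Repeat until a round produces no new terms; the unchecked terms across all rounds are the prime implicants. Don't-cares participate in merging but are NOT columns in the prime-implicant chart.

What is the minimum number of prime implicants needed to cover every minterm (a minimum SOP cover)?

7

[col 0] 00000*, 00010*, 00011*, 01011*, 01100*, 01110*, 10000*, 10001*, 10010*, 10011*, 10111*, 11011*, 11101*, 11110*, 11111*
[col 1] -0000*, -0010*, -0011*, -1011*, -1110, 0-011*, 000-0*, 0001-*, 011-0, 1-011*, 1-111*, 10-11*, 100-0*, 100-1*, 1000-*, 1001-*, 11-11*, 111-1, 1111-
[col 2] --011, -00-0, -001-, 1--11, 100--
Prime implicants: --011, -00-0, -001-, -1110, 011-0, 1--11, 100--, 111-1, 1111-
PI chart (minterm → PIs covering it):
  2 | -00-0,-001-
  3 | --011,-001-
  11 | --011  (sole → essential)
  12 | 011-0  (sole → essential)
  14 | -1110,011-0
  16 | -00-0,100--
  17 | 100--  (sole → essential)
  18 | -00-0,-001-,100--
  19 | --011,-001-,1--11,100--
  23 | 1--11  (sole → essential)
  27 | --011,1--11
  29 | 111-1  (sole → essential)
  30 | -1110,1111-
  31 | 1--11,111-1,1111-
Essential prime implicants: --011, 011-0, 1--11, 100--, 111-1
Petrick residual → -00-0, -1110
Minimum SOP uses 7 PIs: c'de + b'c'e' + bcde' + a'bce' + ade + ab'c' + abce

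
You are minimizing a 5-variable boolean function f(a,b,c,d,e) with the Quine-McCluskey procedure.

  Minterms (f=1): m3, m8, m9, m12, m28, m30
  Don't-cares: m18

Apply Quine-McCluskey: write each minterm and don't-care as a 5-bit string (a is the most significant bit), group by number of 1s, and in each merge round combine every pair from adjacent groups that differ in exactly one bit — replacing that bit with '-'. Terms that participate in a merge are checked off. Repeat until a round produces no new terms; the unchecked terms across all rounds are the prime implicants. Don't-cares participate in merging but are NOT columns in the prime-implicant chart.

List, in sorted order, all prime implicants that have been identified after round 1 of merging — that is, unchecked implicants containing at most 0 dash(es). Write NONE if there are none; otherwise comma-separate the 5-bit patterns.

00011, 10010

[col 0] 00011, 01000*, 01001*, 01100*, 10010, 11100*, 11110*
[col 1] -1100, 01-00, 0100-, 111-0
Prime implicants: -1100, 00011, 01-00, 0100-, 10010, 111-0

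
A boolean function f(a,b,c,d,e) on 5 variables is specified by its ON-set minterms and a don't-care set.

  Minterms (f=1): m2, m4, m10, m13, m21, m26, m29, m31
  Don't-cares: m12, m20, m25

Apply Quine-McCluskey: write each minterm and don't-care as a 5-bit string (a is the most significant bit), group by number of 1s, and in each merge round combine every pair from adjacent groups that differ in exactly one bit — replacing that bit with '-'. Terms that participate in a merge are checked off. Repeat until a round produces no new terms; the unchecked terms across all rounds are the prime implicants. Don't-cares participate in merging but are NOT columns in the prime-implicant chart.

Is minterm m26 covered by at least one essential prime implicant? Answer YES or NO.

YES

size-2^0 implicants → 00010(✓)  00100(✓)  01010(✓)  01100(✓)  01101(✓)  10100(✓)  10101(✓)  11001(✓)  11010(✓)  11101(✓)  11111(✓)
size-2^1 implicants → -0100  -1010  -1101  0-010  0-100  0110-  1-101  1010-  11-01  111-1
Unchecked terms (primes): -0100, -1010, -1101, 0-010, 0-100, 0110-, 1-101, 1010-, 11-01, 111-1
Minterm coverage:
  m2 ⊆ 0-010 [E]
  m4 ⊆ -0100,0-100
  m10 ⊆ -1010,0-010
  m13 ⊆ -1101,0110-
  m21 ⊆ 1-101,1010-
  m26 ⊆ -1010 [E]
  m29 ⊆ -1101,1-101,11-01,111-1
  m31 ⊆ 111-1 [E]
E = {-1010, 0-010, 111-1}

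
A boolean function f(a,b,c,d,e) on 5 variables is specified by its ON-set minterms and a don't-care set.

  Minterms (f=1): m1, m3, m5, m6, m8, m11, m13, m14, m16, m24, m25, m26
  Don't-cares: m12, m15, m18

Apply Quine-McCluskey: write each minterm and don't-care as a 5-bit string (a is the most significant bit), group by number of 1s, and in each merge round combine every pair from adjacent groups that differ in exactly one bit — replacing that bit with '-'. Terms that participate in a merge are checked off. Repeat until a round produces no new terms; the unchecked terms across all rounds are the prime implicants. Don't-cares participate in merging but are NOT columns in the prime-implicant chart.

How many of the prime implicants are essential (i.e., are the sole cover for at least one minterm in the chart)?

[col 0] 00001*, 00011*, 00101*, 00110*, 01000*, 01011*, 01100*, 01101*, 01110*, 01111*, 10000*, 10010*, 11000*, 11001*, 11010*
[col 1] -1000, 0-011, 0-101, 0-110, 00-01, 000-1, 01-00, 01-11, 011-0*, 011-1*, 0110-*, 0111-*, 1-000*, 1-010*, 100-0*, 110-0*, 1100-
[col 2] 011--, 1-0-0
Prime implicants: -1000, 0-011, 0-101, 0-110, 00-01, 000-1, 01-00, 01-11, 011--, 1-0-0, 1100-
PI chart (minterm → PIs covering it):
  1 | 00-01,000-1
  3 | 0-011,000-1
  5 | 0-101,00-01
  6 | 0-110  (sole → essential)
  8 | -1000,01-00
  11 | 0-011,01-11
  13 | 0-101,011--
  14 | 0-110,011--
  16 | 1-0-0  (sole → essential)
  24 | -1000,1-0-0,1100-
  25 | 1100-  (sole → essential)
  26 | 1-0-0  (sole → essential)
Essential prime implicants: 0-110, 1-0-0, 1100-

3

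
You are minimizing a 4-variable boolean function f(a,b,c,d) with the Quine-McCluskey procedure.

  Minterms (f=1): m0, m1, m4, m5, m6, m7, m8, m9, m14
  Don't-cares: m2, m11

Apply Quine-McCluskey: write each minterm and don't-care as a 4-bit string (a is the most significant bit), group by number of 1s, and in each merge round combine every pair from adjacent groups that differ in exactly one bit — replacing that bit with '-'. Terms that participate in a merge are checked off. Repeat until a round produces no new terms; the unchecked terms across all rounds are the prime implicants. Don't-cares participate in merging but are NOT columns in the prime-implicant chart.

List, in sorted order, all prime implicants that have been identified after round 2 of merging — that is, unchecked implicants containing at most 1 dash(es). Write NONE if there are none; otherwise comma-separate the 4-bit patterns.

-110, 10-1

size-2^0 implicants → 0000(✓)  0001(✓)  0010(✓)  0100(✓)  0101(✓)  0110(✓)  0111(✓)  1000(✓)  1001(✓)  1011(✓)  1110(✓)
size-2^1 implicants → -000(✓)  -001(✓)  -110  0-00(✓)  0-01(✓)  0-10(✓)  00-0(✓)  000-(✓)  01-0(✓)  01-1(✓)  010-(✓)  011-(✓)  10-1  100-(✓)
size-2^2 implicants → -00-  0--0  0-0-  01--
Unchecked terms (primes): -00-, -110, 0--0, 0-0-, 01--, 10-1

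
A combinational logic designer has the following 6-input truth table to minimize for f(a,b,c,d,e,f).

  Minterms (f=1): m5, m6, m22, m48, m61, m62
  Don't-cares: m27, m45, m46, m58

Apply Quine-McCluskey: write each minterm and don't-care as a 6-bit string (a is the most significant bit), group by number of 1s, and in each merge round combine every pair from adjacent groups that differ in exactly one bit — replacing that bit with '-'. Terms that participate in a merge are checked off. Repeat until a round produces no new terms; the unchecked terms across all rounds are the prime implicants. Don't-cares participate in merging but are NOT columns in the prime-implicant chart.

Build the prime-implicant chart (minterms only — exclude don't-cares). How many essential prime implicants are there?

Round 0: 000101 000110✓ 010110✓ 011011 101101✓ 101110✓ 110000 111010✓ 111101✓ 111110✓
Round 1: 0-0110 1-1101 1-1110 111-10
PIs = {0-0110, 000101, 011011, 1-1101, 1-1110, 110000, 111-10}
Coverage chart:
  m5: 000101 ←essential
  m6: 0-0110 ←essential
  m22: 0-0110 ←essential
  m48: 110000 ←essential
  m61: 1-1101 ←essential
  m62: 1-1110,111-10
Essential: 0-0110, 000101, 1-1101, 110000

4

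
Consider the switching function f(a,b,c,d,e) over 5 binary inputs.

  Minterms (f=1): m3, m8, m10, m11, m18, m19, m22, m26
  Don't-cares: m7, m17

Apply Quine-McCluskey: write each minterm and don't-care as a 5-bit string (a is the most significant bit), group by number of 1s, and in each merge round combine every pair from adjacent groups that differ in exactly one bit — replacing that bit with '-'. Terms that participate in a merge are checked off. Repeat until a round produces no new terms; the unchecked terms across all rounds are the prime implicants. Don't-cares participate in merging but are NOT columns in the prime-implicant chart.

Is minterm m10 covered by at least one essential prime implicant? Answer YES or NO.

[col 0] 00011*, 00111*, 01000*, 01010*, 01011*, 10001*, 10010*, 10011*, 10110*, 11010*
[col 1] -0011, -1010, 0-011, 00-11, 010-0, 0101-, 1-010, 10-10, 100-1, 1001-
Prime implicants: -0011, -1010, 0-011, 00-11, 010-0, 0101-, 1-010, 10-10, 100-1, 1001-
PI chart (minterm → PIs covering it):
  3 | -0011,0-011,00-11
  8 | 010-0  (sole → essential)
  10 | -1010,010-0,0101-
  11 | 0-011,0101-
  18 | 1-010,10-10,1001-
  19 | -0011,100-1,1001-
  22 | 10-10  (sole → essential)
  26 | -1010,1-010
Essential prime implicants: 010-0, 10-10

YES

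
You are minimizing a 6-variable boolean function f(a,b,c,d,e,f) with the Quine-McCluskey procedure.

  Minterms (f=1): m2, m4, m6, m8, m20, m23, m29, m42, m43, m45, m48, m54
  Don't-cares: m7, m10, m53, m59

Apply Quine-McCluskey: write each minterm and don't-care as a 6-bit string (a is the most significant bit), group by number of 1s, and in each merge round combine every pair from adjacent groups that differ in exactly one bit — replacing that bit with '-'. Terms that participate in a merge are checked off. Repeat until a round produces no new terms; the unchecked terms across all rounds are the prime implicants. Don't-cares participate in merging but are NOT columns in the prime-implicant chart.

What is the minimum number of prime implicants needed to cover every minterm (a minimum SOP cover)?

9

Round 0: 000010✓ 000100✓ 000110✓ 000111✓ 001000✓ 001010✓ 010100✓ 010111✓ 011101 101010✓ 101011✓ 101101 110000 110101 110110 111011✓
Round 1: -01010 0-0100 0-0111 00-010 000-10 0001-0 00011- 0010-0 1-1011 10101-
PIs = {-01010, 0-0100, 0-0111, 00-010, 000-10, 0001-0, 00011-, 0010-0, 011101, 1-1011, 10101-, 101101, 110000, 110101, 110110}
Coverage chart:
  m2: 00-010,000-10
  m4: 0-0100,0001-0
  m6: 000-10,0001-0,00011-
  m8: 0010-0 ←essential
  m20: 0-0100 ←essential
  m23: 0-0111 ←essential
  m29: 011101 ←essential
  m42: -01010,10101-
  m43: 1-1011,10101-
  m45: 101101 ←essential
  m48: 110000 ←essential
  m54: 110110 ←essential
Essential: 0-0100, 0-0111, 0010-0, 011101, 101101, 110000, 110110
Petrick residual → 000-10, 10101-
Min cover (9 terms): a'c'de'f' + a'c'def + a'b'c'ef' + a'b'cd'f' + a'bcde'f + ab'cd'e + ab'cde'f + abc'd'e'f' + abc'def'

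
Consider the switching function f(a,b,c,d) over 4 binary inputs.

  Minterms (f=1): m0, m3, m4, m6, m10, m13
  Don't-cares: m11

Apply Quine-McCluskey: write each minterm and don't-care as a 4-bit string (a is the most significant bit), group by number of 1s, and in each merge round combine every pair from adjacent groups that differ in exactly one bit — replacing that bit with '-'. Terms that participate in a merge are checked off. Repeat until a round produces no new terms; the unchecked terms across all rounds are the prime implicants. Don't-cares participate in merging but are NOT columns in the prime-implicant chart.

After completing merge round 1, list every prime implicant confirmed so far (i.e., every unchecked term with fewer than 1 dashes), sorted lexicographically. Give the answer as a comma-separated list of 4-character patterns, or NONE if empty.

Round 0: 0000✓ 0011✓ 0100✓ 0110✓ 1010✓ 1011✓ 1101
Round 1: -011 0-00 01-0 101-
PIs = {-011, 0-00, 01-0, 101-, 1101}

1101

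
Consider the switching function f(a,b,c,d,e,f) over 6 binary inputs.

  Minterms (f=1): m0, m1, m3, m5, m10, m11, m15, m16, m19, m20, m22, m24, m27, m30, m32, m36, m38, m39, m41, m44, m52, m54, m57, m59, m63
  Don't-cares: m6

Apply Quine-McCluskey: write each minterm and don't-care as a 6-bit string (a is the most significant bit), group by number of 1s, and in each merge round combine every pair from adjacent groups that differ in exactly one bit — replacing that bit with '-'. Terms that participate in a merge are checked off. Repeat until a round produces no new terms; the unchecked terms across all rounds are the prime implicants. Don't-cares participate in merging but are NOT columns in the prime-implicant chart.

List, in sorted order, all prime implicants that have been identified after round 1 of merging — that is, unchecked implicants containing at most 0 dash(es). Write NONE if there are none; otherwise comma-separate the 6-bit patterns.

Round 0: 000000✓ 000001✓ 000011✓ 000101✓ 000110✓ 001010✓ 001011✓ 001111✓ 010000✓ 010011✓ 010100✓ 010110✓ 011000✓ 011011✓ 011110✓ 100000✓ 100100✓ 100110✓ 100111✓ 101001✓ 101100✓ 110100✓ 110110✓ 111001✓ 111011✓ 111111✓
Round 1: -00000 -00110✓ -10100✓ -10110✓ -11011 0-0000 0-0011✓ 0-0110✓ 0-1011✓ 00-011✓ 000-01 0000-1 00000- 001-11 00101- 01-000 01-011✓ 01-110 010-00 0101-0✓ 1-0100✓ 1-0110✓ 1-1001 10-100 100-00 1001-0✓ 10011- 1101-0✓ 111-11 1110-1
Round 2: --0110 -101-0 0--011 1-01-0
PIs = {--0110, -00000, -101-0, -11011, 0--011, 0-0000, 000-01, 0000-1, 00000-, 001-11, 00101-, 01-000, 01-110, 010-00, 1-01-0, 1-1001, 10-100, 100-00, 10011-, 111-11, 1110-1}

NONE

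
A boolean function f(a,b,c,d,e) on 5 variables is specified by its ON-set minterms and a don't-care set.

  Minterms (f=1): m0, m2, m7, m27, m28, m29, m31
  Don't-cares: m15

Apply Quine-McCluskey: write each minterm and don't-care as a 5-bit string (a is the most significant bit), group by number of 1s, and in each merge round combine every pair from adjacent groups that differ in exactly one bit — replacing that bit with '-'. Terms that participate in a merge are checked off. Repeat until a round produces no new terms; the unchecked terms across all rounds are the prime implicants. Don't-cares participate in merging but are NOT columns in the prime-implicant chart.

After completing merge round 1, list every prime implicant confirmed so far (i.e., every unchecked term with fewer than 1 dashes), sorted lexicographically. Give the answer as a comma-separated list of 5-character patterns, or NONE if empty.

Round 0: 00000✓ 00010✓ 00111✓ 01111✓ 11011✓ 11100✓ 11101✓ 11111✓
Round 1: -1111 0-111 000-0 11-11 111-1 1110-
PIs = {-1111, 0-111, 000-0, 11-11, 111-1, 1110-}

NONE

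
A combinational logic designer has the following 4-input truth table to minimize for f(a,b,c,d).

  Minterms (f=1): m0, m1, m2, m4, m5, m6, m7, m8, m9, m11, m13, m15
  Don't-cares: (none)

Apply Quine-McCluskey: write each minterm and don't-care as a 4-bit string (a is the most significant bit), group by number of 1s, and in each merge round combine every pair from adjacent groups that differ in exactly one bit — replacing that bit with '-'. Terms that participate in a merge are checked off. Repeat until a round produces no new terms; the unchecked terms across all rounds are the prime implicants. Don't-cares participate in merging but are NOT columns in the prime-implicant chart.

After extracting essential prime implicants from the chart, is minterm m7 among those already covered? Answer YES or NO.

NO

size-2^0 implicants → 0000(✓)  0001(✓)  0010(✓)  0100(✓)  0101(✓)  0110(✓)  0111(✓)  1000(✓)  1001(✓)  1011(✓)  1101(✓)  1111(✓)
size-2^1 implicants → -000(✓)  -001(✓)  -101(✓)  -111(✓)  0-00(✓)  0-01(✓)  0-10(✓)  00-0(✓)  000-(✓)  01-0(✓)  01-1(✓)  010-(✓)  011-(✓)  1-01(✓)  1-11(✓)  10-1(✓)  100-(✓)  11-1(✓)
size-2^2 implicants → --01  -00-  -1-1  0--0  0-0-  01--  1--1
Unchecked terms (primes): --01, -00-, -1-1, 0--0, 0-0-, 01--, 1--1
Minterm coverage:
  m0 ⊆ -00-,0--0,0-0-
  m1 ⊆ --01,-00-,0-0-
  m2 ⊆ 0--0 [E]
  m4 ⊆ 0--0,0-0-,01--
  m5 ⊆ --01,-1-1,0-0-,01--
  m6 ⊆ 0--0,01--
  m7 ⊆ -1-1,01--
  m8 ⊆ -00- [E]
  m9 ⊆ --01,-00-,1--1
  m11 ⊆ 1--1 [E]
  m13 ⊆ --01,-1-1,1--1
  m15 ⊆ -1-1,1--1
E = {-00-, 0--0, 1--1}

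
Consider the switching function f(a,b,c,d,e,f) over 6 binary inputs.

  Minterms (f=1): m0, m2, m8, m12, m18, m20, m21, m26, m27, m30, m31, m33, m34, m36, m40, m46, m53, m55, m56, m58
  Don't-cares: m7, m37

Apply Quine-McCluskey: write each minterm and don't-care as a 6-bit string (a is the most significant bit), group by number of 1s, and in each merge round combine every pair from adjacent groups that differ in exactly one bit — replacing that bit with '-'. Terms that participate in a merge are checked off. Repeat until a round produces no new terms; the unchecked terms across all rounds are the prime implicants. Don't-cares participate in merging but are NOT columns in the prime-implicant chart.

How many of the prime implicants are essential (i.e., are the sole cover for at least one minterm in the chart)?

8

[col 0] 000000*, 000010*, 000111, 001000*, 001100*, 010010*, 010100*, 010101*, 011010*, 011011*, 011110*, 011111*, 100001*, 100010*, 100100*, 100101*, 101000*, 101110, 110101*, 110111*, 111000*, 111010*
[col 1] -00010, -01000, -10101, -11010, 0-0010, 00-000, 0000-0, 001-00, 01-010, 01010-, 011-10*, 011-11*, 01101-*, 01111-*, 1-0101, 1-1000, 100-01, 10010-, 1101-1, 1110-0
[col 2] 011-1-
Prime implicants: -00010, -01000, -10101, -11010, 0-0010, 00-000, 0000-0, 000111, 001-00, 01-010, 01010-, 011-1-, 1-0101, 1-1000, 100-01, 10010-, 101110, 1101-1, 1110-0
PI chart (minterm → PIs covering it):
  0 | 00-000,0000-0
  2 | -00010,0-0010,0000-0
  8 | -01000,00-000,001-00
  12 | 001-00  (sole → essential)
  18 | 0-0010,01-010
  20 | 01010-  (sole → essential)
  21 | -10101,01010-
  26 | -11010,01-010,011-1-
  27 | 011-1-  (sole → essential)
  30 | 011-1-  (sole → essential)
  31 | 011-1-  (sole → essential)
  33 | 100-01  (sole → essential)
  34 | -00010  (sole → essential)
  36 | 10010-  (sole → essential)
  40 | -01000,1-1000
  46 | 101110  (sole → essential)
  53 | -10101,1-0101,1101-1
  55 | 1101-1  (sole → essential)
  56 | 1-1000,1110-0
  58 | -11010,1110-0
Essential prime implicants: -00010, 001-00, 01010-, 011-1-, 100-01, 10010-, 101110, 1101-1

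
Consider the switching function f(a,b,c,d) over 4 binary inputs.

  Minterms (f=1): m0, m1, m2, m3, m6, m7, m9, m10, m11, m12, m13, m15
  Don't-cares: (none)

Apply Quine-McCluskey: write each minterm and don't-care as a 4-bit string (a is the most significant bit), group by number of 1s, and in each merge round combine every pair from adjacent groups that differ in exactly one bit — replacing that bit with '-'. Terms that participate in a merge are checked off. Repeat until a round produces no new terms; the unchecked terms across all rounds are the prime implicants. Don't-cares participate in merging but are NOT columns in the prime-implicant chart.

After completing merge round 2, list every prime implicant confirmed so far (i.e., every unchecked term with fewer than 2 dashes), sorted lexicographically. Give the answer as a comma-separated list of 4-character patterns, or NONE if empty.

110-

Round 0: 0000✓ 0001✓ 0010✓ 0011✓ 0110✓ 0111✓ 1001✓ 1010✓ 1011✓ 1100✓ 1101✓ 1111✓
Round 1: -001✓ -010✓ -011✓ -111✓ 0-10✓ 0-11✓ 00-0✓ 00-1✓ 000-✓ 001-✓ 011-✓ 1-01✓ 1-11✓ 10-1✓ 101-✓ 11-1✓ 110-
Round 2: --11 -0-1 -01- 0-1- 00-- 1--1
PIs = {--11, -0-1, -01-, 0-1-, 00--, 1--1, 110-}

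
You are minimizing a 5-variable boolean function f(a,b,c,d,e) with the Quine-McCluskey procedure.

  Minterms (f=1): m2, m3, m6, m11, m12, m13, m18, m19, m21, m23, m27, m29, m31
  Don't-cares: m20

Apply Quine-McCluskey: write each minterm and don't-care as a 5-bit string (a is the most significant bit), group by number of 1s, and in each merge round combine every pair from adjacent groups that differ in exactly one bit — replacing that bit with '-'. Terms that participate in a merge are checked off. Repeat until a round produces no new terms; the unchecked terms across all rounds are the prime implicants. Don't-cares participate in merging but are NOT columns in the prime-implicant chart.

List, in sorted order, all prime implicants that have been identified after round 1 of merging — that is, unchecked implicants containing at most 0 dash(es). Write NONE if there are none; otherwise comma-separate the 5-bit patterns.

NONE

size-2^0 implicants → 00010(✓)  00011(✓)  00110(✓)  01011(✓)  01100(✓)  01101(✓)  10010(✓)  10011(✓)  10100(✓)  10101(✓)  10111(✓)  11011(✓)  11101(✓)  11111(✓)
size-2^1 implicants → -0010(✓)  -0011(✓)  -1011(✓)  -1101  0-011(✓)  00-10  0001-(✓)  0110-  1-011(✓)  1-101(✓)  1-111(✓)  10-11(✓)  1001-(✓)  101-1(✓)  1010-  11-11(✓)  111-1(✓)
size-2^2 implicants → --011  -001-  1--11  1-1-1
Unchecked terms (primes): --011, -001-, -1101, 00-10, 0110-, 1--11, 1-1-1, 1010-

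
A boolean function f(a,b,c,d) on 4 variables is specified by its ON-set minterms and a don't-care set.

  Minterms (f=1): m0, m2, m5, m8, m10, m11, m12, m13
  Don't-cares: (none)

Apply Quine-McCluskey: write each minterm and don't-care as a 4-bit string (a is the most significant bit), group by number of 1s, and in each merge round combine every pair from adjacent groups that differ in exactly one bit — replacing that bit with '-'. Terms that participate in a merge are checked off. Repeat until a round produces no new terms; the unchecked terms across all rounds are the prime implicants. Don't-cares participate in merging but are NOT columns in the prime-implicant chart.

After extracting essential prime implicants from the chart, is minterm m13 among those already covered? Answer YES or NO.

YES

size-2^0 implicants → 0000(✓)  0010(✓)  0101(✓)  1000(✓)  1010(✓)  1011(✓)  1100(✓)  1101(✓)
size-2^1 implicants → -000(✓)  -010(✓)  -101  00-0(✓)  1-00  10-0(✓)  101-  110-
size-2^2 implicants → -0-0
Unchecked terms (primes): -0-0, -101, 1-00, 101-, 110-
Minterm coverage:
  m0 ⊆ -0-0 [E]
  m2 ⊆ -0-0 [E]
  m5 ⊆ -101 [E]
  m8 ⊆ -0-0,1-00
  m10 ⊆ -0-0,101-
  m11 ⊆ 101- [E]
  m12 ⊆ 1-00,110-
  m13 ⊆ -101,110-
E = {-0-0, -101, 101-}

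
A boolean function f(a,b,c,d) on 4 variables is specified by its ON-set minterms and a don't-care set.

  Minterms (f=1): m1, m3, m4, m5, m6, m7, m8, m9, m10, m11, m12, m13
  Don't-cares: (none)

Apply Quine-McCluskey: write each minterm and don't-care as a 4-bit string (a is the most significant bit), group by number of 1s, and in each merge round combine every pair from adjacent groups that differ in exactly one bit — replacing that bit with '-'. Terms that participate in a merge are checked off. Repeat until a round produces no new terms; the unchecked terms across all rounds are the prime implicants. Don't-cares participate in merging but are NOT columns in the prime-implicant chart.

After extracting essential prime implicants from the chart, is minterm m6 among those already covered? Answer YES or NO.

Round 0: 0001✓ 0011✓ 0100✓ 0101✓ 0110✓ 0111✓ 1000✓ 1001✓ 1010✓ 1011✓ 1100✓ 1101✓
Round 1: -001✓ -011✓ -100✓ -101✓ 0-01✓ 0-11✓ 00-1✓ 01-0✓ 01-1✓ 010-✓ 011-✓ 1-00✓ 1-01✓ 10-0✓ 10-1✓ 100-✓ 101-✓ 110-✓
Round 2: --01 -0-1 -10- 0--1 01-- 1-0- 10--
PIs = {--01, -0-1, -10-, 0--1, 01--, 1-0-, 10--}
Coverage chart:
  m1: --01,-0-1,0--1
  m3: -0-1,0--1
  m4: -10-,01--
  m5: --01,-10-,0--1,01--
  m6: 01-- ←essential
  m7: 0--1,01--
  m8: 1-0-,10--
  m9: --01,-0-1,1-0-,10--
  m10: 10-- ←essential
  m11: -0-1,10--
  m12: -10-,1-0-
  m13: --01,-10-,1-0-
Essential: 01--, 10--

YES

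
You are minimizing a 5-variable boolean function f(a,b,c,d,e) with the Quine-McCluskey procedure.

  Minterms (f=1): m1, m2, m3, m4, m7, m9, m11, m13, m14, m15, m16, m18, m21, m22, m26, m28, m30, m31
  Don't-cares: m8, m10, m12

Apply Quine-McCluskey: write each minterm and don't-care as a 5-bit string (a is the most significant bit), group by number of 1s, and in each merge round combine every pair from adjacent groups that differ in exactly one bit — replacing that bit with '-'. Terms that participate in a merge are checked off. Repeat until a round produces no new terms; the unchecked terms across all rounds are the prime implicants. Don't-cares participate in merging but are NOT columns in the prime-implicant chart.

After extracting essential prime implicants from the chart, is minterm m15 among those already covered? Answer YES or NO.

size-2^0 implicants → 00001(✓)  00010(✓)  00011(✓)  00100(✓)  00111(✓)  01000(✓)  01001(✓)  01010(✓)  01011(✓)  01100(✓)  01101(✓)  01110(✓)  01111(✓)  10000(✓)  10010(✓)  10101  10110(✓)  11010(✓)  11100(✓)  11110(✓)  11111(✓)
size-2^1 implicants → -0010(✓)  -1010(✓)  -1100(✓)  -1110(✓)  -1111(✓)  0-001(✓)  0-010(✓)  0-011(✓)  0-100  0-111(✓)  00-11(✓)  000-1(✓)  0001-(✓)  01-00(✓)  01-01(✓)  01-10(✓)  01-11(✓)  010-0(✓)  010-1(✓)  0100-(✓)  0101-(✓)  011-0(✓)  011-1(✓)  0110-(✓)  0111-(✓)  1-010(✓)  1-110(✓)  10-10(✓)  100-0  11-10(✓)  111-0(✓)  1111-(✓)
size-2^2 implicants → --010  -1-10  -11-0  -111-  0--11  0-0-1  0-01-  01--0(✓)  01--1(✓)  01-0-(✓)  01-1-(✓)  010--(✓)  011--(✓)  1--10
size-2^3 implicants → 01---
Unchecked terms (primes): --010, -1-10, -11-0, -111-, 0--11, 0-0-1, 0-01-, 0-100, 01---, 1--10, 100-0, 10101
Minterm coverage:
  m1 ⊆ 0-0-1 [E]
  m2 ⊆ --010,0-01-
  m3 ⊆ 0--11,0-0-1,0-01-
  m4 ⊆ 0-100 [E]
  m7 ⊆ 0--11 [E]
  m9 ⊆ 0-0-1,01---
  m11 ⊆ 0--11,0-0-1,0-01-,01---
  m13 ⊆ 01--- [E]
  m14 ⊆ -1-10,-11-0,-111-,01---
  m15 ⊆ -111-,0--11,01---
  m16 ⊆ 100-0 [E]
  m18 ⊆ --010,1--10,100-0
  m21 ⊆ 10101 [E]
  m22 ⊆ 1--10 [E]
  m26 ⊆ --010,-1-10,1--10
  m28 ⊆ -11-0 [E]
  m30 ⊆ -1-10,-11-0,-111-,1--10
  m31 ⊆ -111- [E]
E = {-11-0, -111-, 0--11, 0-0-1, 0-100, 01---, 1--10, 100-0, 10101}

YES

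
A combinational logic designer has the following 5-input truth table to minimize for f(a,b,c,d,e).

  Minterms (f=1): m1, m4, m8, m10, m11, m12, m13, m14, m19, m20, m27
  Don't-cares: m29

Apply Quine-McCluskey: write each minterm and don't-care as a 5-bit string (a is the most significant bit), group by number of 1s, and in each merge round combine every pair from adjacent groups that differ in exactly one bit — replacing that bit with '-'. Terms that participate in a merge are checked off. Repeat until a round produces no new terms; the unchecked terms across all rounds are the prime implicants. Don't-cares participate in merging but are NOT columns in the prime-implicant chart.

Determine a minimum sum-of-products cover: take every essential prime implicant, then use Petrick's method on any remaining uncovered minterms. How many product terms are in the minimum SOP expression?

6

Round 0: 00001 00100✓ 01000✓ 01010✓ 01011✓ 01100✓ 01101✓ 01110✓ 10011✓ 10100✓ 11011✓ 11101✓
Round 1: -0100 -1011 -1101 0-100 01-00✓ 01-10✓ 010-0✓ 0101- 011-0✓ 0110- 1-011
Round 2: 01--0
PIs = {-0100, -1011, -1101, 0-100, 00001, 01--0, 0101-, 0110-, 1-011}
Coverage chart:
  m1: 00001 ←essential
  m4: -0100,0-100
  m8: 01--0 ←essential
  m10: 01--0,0101-
  m11: -1011,0101-
  m12: 0-100,01--0,0110-
  m13: -1101,0110-
  m14: 01--0 ←essential
  m19: 1-011 ←essential
  m20: -0100 ←essential
  m27: -1011,1-011
Essential: -0100, 00001, 01--0, 1-011
Petrick residual → -1011, -1101
Min cover (6 terms): b'cd'e' + bc'de + bcd'e + a'b'c'd'e + a'be' + ac'de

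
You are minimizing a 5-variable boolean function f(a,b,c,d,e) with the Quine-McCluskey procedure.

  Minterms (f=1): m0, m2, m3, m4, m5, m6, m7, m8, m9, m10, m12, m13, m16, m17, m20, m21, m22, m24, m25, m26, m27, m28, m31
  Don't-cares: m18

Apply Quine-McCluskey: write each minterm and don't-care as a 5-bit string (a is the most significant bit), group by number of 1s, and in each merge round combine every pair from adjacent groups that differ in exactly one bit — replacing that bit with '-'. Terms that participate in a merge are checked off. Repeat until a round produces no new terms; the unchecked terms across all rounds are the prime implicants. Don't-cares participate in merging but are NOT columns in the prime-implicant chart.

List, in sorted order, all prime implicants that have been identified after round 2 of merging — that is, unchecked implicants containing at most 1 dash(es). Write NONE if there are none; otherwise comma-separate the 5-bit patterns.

[col 0] 00000*, 00010*, 00011*, 00100*, 00101*, 00110*, 00111*, 01000*, 01001*, 01010*, 01100*, 01101*, 10000*, 10001*, 10010*, 10100*, 10101*, 10110*, 11000*, 11001*, 11010*, 11011*, 11100*, 11111*
[col 1] -0000*, -0010*, -0100*, -0101*, -0110*, -1000*, -1001*, -1010*, -1100*, 0-000*, 0-010*, 0-100*, 0-101*, 00-00*, 00-10*, 00-11*, 000-0*, 0001-*, 001-0*, 001-1*, 0010-*, 0011-*, 01-00*, 01-01*, 010-0*, 0100-*, 0110-*, 1-000*, 1-001*, 1-010*, 1-100*, 10-00*, 10-01*, 10-10*, 100-0*, 1000-*, 101-0*, 1010-*, 11-00*, 11-11, 110-0*, 110-1*, 1100-*, 1101-*
[col 2] --000*, --010*, --100*, -0-00*, -0-10*, -00-0*, -01-0*, -010-, -1-00*, -10-0*, -100-, 0--00*, 0-0-0*, 0-10-, 00--0*, 00-1-, 001--, 01-0-, 1--00*, 1-0-0*, 1-00-, 10--0*, 10-0-, 110--
[col 3] ---00, --0-0, -0--0
Prime implicants: ---00, --0-0, -0--0, -010-, -100-, 0-10-, 00-1-, 001--, 01-0-, 1-00-, 10-0-, 11-11, 110--

11-11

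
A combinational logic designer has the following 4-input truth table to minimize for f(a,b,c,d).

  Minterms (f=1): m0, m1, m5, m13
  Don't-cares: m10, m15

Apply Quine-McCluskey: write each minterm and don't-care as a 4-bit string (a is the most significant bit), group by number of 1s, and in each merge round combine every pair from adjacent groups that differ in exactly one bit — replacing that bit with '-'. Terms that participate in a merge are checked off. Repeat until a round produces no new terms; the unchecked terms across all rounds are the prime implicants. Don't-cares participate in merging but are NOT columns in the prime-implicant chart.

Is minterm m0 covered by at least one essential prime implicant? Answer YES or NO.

YES

[col 0] 0000*, 0001*, 0101*, 1010, 1101*, 1111*
[col 1] -101, 0-01, 000-, 11-1
Prime implicants: -101, 0-01, 000-, 1010, 11-1
PI chart (minterm → PIs covering it):
  0 | 000-  (sole → essential)
  1 | 0-01,000-
  5 | -101,0-01
  13 | -101,11-1
Essential prime implicants: 000-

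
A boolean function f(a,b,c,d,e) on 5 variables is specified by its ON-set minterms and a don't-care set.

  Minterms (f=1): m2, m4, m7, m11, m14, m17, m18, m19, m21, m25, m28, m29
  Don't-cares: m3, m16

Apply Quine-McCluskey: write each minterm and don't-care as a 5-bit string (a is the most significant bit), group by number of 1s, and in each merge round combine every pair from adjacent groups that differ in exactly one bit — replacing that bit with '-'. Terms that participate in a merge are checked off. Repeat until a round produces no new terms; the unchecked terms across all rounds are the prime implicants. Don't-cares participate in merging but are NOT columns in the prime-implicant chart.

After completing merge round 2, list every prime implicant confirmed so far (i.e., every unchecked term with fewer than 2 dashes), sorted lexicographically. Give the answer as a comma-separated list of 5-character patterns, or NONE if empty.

0-011, 00-11, 00100, 01110, 1110-

[col 0] 00010*, 00011*, 00100, 00111*, 01011*, 01110, 10000*, 10001*, 10010*, 10011*, 10101*, 11001*, 11100*, 11101*
[col 1] -0010*, -0011*, 0-011, 00-11, 0001-*, 1-001*, 1-101*, 10-01*, 100-0*, 100-1*, 1000-*, 1001-*, 11-01*, 1110-
[col 2] -001-, 1--01, 100--
Prime implicants: -001-, 0-011, 00-11, 00100, 01110, 1--01, 100--, 1110-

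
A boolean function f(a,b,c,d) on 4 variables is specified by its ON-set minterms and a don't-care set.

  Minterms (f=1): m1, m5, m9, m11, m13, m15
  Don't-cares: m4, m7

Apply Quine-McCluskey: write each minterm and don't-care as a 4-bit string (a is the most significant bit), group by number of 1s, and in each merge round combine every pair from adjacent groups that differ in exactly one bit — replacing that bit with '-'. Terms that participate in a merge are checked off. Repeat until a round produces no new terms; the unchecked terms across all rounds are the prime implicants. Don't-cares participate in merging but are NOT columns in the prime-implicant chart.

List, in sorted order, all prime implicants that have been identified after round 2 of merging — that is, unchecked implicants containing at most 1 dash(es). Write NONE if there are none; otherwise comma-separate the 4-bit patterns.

Round 0: 0001✓ 0100✓ 0101✓ 0111✓ 1001✓ 1011✓ 1101✓ 1111✓
Round 1: -001✓ -101✓ -111✓ 0-01✓ 01-1✓ 010- 1-01✓ 1-11✓ 10-1✓ 11-1✓
Round 2: --01 -1-1 1--1
PIs = {--01, -1-1, 010-, 1--1}

010-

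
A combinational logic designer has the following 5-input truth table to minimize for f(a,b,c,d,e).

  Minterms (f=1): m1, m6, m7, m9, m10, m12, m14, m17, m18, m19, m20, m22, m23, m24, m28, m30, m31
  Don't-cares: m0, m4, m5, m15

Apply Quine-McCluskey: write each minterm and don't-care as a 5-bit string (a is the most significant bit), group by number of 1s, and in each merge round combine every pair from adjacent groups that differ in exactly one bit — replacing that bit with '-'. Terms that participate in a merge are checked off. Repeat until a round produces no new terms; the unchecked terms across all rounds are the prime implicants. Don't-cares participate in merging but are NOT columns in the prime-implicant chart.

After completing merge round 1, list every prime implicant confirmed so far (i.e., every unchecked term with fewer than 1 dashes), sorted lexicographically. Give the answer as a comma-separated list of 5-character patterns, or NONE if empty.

size-2^0 implicants → 00000(✓)  00001(✓)  00100(✓)  00101(✓)  00110(✓)  00111(✓)  01001(✓)  01010(✓)  01100(✓)  01110(✓)  01111(✓)  10001(✓)  10010(✓)  10011(✓)  10100(✓)  10110(✓)  10111(✓)  11000(✓)  11100(✓)  11110(✓)  11111(✓)
size-2^1 implicants → -0001  -0100(✓)  -0110(✓)  -0111(✓)  -1100(✓)  -1110(✓)  -1111(✓)  0-001  0-100(✓)  0-110(✓)  0-111(✓)  00-00(✓)  00-01(✓)  0000-(✓)  001-0(✓)  001-1(✓)  0010-(✓)  0011-(✓)  01-10  011-0(✓)  0111-(✓)  1-100(✓)  1-110(✓)  1-111(✓)  10-10(✓)  10-11(✓)  100-1  1001-(✓)  101-0(✓)  1011-(✓)  11-00  111-0(✓)  1111-(✓)
size-2^2 implicants → --100(✓)  --110(✓)  --111(✓)  -01-0(✓)  -011-(✓)  -11-0(✓)  -111-(✓)  0-1-0(✓)  0-11-(✓)  00-0-  001--  1-1-0(✓)  1-11-(✓)  10-1-
size-2^3 implicants → --1-0  --11-
Unchecked terms (primes): --1-0, --11-, -0001, 0-001, 00-0-, 001--, 01-10, 10-1-, 100-1, 11-00

NONE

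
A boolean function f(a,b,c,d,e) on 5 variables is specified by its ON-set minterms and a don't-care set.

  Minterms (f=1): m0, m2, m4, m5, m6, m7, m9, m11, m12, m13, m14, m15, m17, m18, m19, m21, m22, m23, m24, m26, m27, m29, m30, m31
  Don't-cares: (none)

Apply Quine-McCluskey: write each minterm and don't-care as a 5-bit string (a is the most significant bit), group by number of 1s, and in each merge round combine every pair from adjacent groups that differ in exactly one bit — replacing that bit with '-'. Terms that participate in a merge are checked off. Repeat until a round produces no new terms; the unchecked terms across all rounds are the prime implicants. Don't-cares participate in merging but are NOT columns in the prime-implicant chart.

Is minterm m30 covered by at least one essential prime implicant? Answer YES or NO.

NO

size-2^0 implicants → 00000(✓)  00010(✓)  00100(✓)  00101(✓)  00110(✓)  00111(✓)  01001(✓)  01011(✓)  01100(✓)  01101(✓)  01110(✓)  01111(✓)  10001(✓)  10010(✓)  10011(✓)  10101(✓)  10110(✓)  10111(✓)  11000(✓)  11010(✓)  11011(✓)  11101(✓)  11110(✓)  11111(✓)
size-2^1 implicants → -0010(✓)  -0101(✓)  -0110(✓)  -0111(✓)  -1011(✓)  -1101(✓)  -1110(✓)  -1111(✓)  0-100(✓)  0-101(✓)  0-110(✓)  0-111(✓)  00-00(✓)  00-10(✓)  000-0(✓)  001-0(✓)  001-1(✓)  0010-(✓)  0011-(✓)  01-01(✓)  01-11(✓)  010-1(✓)  011-0(✓)  011-1(✓)  0110-(✓)  0111-(✓)  1-010(✓)  1-011(✓)  1-101(✓)  1-110(✓)  1-111(✓)  10-01(✓)  10-10(✓)  10-11(✓)  100-1(✓)  1001-(✓)  101-1(✓)  1011-(✓)  11-10(✓)  11-11(✓)  110-0  1101-(✓)  111-1(✓)  1111-(✓)
size-2^2 implicants → --101(✓)  --110(✓)  --111(✓)  -0-10  -01-1(✓)  -011-(✓)  -1-11  -11-1(✓)  -111-(✓)  0-1-0(✓)  0-1-1(✓)  0-10-(✓)  0-11-(✓)  00--0  001--(✓)  01--1  011--(✓)  1--10(✓)  1--11(✓)  1-01-(✓)  1-1-1(✓)  1-11-(✓)  10--1  10-1-(✓)  11-1-(✓)
size-2^3 implicants → --1-1  --11-  0-1--  1--1-
Unchecked terms (primes): --1-1, --11-, -0-10, -1-11, 0-1--, 00--0, 01--1, 1--1-, 10--1, 110-0
Minterm coverage:
  m0 ⊆ 00--0 [E]
  m2 ⊆ -0-10,00--0
  m4 ⊆ 0-1--,00--0
  m5 ⊆ --1-1,0-1--
  m6 ⊆ --11-,-0-10,0-1--,00--0
  m7 ⊆ --1-1,--11-,0-1--
  m9 ⊆ 01--1 [E]
  m11 ⊆ -1-11,01--1
  m12 ⊆ 0-1-- [E]
  m13 ⊆ --1-1,0-1--,01--1
  m14 ⊆ --11-,0-1--
  m15 ⊆ --1-1,--11-,-1-11,0-1--,01--1
  m17 ⊆ 10--1 [E]
  m18 ⊆ -0-10,1--1-
  m19 ⊆ 1--1-,10--1
  m21 ⊆ --1-1,10--1
  m22 ⊆ --11-,-0-10,1--1-
  m23 ⊆ --1-1,--11-,1--1-,10--1
  m24 ⊆ 110-0 [E]
  m26 ⊆ 1--1-,110-0
  m27 ⊆ -1-11,1--1-
  m29 ⊆ --1-1 [E]
  m30 ⊆ --11-,1--1-
  m31 ⊆ --1-1,--11-,-1-11,1--1-
E = {--1-1, 0-1--, 00--0, 01--1, 10--1, 110-0}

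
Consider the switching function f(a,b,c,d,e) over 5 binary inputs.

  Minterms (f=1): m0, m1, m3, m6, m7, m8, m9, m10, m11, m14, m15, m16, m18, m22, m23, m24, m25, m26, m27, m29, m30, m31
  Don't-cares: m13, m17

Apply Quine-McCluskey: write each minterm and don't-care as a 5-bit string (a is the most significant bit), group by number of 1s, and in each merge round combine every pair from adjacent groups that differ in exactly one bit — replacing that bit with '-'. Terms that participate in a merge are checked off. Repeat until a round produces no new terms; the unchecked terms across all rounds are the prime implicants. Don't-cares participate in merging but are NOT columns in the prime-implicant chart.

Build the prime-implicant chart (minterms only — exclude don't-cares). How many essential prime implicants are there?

3

[col 0] 00000*, 00001*, 00011*, 00110*, 00111*, 01000*, 01001*, 01010*, 01011*, 01101*, 01110*, 01111*, 10000*, 10001*, 10010*, 10110*, 10111*, 11000*, 11001*, 11010*, 11011*, 11101*, 11110*, 11111*
[col 1] -0000*, -0001*, -0110*, -0111*, -1000*, -1001*, -1010*, -1011*, -1101*, -1110*, -1111*, 0-000*, 0-001*, 0-011*, 0-110*, 0-111*, 00-11*, 000-1*, 0000-*, 0011-*, 01-01*, 01-10*, 01-11*, 010-0*, 010-1*, 0100-*, 0101-*, 011-1*, 0111-*, 1-000*, 1-001*, 1-010*, 1-110*, 1-111*, 10-10*, 100-0*, 1000-*, 1011-*, 11-01*, 11-10*, 11-11*, 110-0*, 110-1*, 1100-*, 1101-*, 111-1*, 1111-*
[col 2] --000*, --001*, --110*, --111*, -000-*, -011-*, -1-01*, -1-10*, -1-11*, -10-0*, -10-1*, -100-*, -101-*, -11-1*, -111-*, 0--11, 0-0-1, 0-00-*, 0-11-*, 01--1*, 01-1-*, 010--*, 1--10, 1-0-0, 1-00-*, 1-11-*, 11--1*, 11-1-*, 110--*
[col 3] --00-, --11-, -1--1, -1-1-, -10--
Prime implicants: --00-, --11-, -1--1, -1-1-, -10--, 0--11, 0-0-1, 1--10, 1-0-0
PI chart (minterm → PIs covering it):
  0 | --00-  (sole → essential)
  1 | --00-,0-0-1
  3 | 0--11,0-0-1
  6 | --11-  (sole → essential)
  7 | --11-,0--11
  8 | --00-,-10--
  9 | --00-,-1--1,-10--,0-0-1
  10 | -1-1-,-10--
  11 | -1--1,-1-1-,-10--,0--11,0-0-1
  14 | --11-,-1-1-
  15 | --11-,-1--1,-1-1-,0--11
  16 | --00-,1-0-0
  18 | 1--10,1-0-0
  22 | --11-,1--10
  23 | --11-  (sole → essential)
  24 | --00-,-10--,1-0-0
  25 | --00-,-1--1,-10--
  26 | -1-1-,-10--,1--10,1-0-0
  27 | -1--1,-1-1-,-10--
  29 | -1--1  (sole → essential)
  30 | --11-,-1-1-,1--10
  31 | --11-,-1--1,-1-1-
Essential prime implicants: --00-, --11-, -1--1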